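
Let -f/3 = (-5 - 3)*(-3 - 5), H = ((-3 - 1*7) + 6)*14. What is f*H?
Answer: 10752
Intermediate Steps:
H = -56 (H = ((-3 - 7) + 6)*14 = (-10 + 6)*14 = -4*14 = -56)
f = -192 (f = -3*(-5 - 3)*(-3 - 5) = -(-24)*(-8) = -3*64 = -192)
f*H = -192*(-56) = 10752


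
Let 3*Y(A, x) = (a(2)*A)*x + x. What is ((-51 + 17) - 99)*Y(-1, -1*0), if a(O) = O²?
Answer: 0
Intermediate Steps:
Y(A, x) = x/3 + 4*A*x/3 (Y(A, x) = ((2²*A)*x + x)/3 = ((4*A)*x + x)/3 = (4*A*x + x)/3 = (x + 4*A*x)/3 = x/3 + 4*A*x/3)
((-51 + 17) - 99)*Y(-1, -1*0) = ((-51 + 17) - 99)*((-1*0)*(1 + 4*(-1))/3) = (-34 - 99)*((⅓)*0*(1 - 4)) = -133*0*(-3)/3 = -133*0 = 0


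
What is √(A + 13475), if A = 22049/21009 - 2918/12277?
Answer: √896499830195848748598/257927493 ≈ 116.09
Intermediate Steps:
A = 209391311/257927493 (A = 22049*(1/21009) - 2918*1/12277 = 22049/21009 - 2918/12277 = 209391311/257927493 ≈ 0.81182)
√(A + 13475) = √(209391311/257927493 + 13475) = √(3475782359486/257927493) = √896499830195848748598/257927493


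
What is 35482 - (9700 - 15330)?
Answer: 41112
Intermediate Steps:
35482 - (9700 - 15330) = 35482 - 1*(-5630) = 35482 + 5630 = 41112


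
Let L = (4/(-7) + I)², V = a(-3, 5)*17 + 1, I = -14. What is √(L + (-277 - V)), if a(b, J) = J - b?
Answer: 9*I*√122/7 ≈ 14.201*I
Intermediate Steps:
V = 137 (V = (5 - 1*(-3))*17 + 1 = (5 + 3)*17 + 1 = 8*17 + 1 = 136 + 1 = 137)
L = 10404/49 (L = (4/(-7) - 14)² = (4*(-⅐) - 14)² = (-4/7 - 14)² = (-102/7)² = 10404/49 ≈ 212.33)
√(L + (-277 - V)) = √(10404/49 + (-277 - 1*137)) = √(10404/49 + (-277 - 137)) = √(10404/49 - 414) = √(-9882/49) = 9*I*√122/7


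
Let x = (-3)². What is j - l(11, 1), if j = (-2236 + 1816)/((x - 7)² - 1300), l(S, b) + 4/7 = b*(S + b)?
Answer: -8395/756 ≈ -11.104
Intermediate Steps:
l(S, b) = -4/7 + b*(S + b)
x = 9
j = 35/108 (j = (-2236 + 1816)/((9 - 7)² - 1300) = -420/(2² - 1300) = -420/(4 - 1300) = -420/(-1296) = -420*(-1/1296) = 35/108 ≈ 0.32407)
j - l(11, 1) = 35/108 - (-4/7 + 1² + 11*1) = 35/108 - (-4/7 + 1 + 11) = 35/108 - 1*80/7 = 35/108 - 80/7 = -8395/756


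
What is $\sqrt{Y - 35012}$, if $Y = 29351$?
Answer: $3 i \sqrt{629} \approx 75.24 i$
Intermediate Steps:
$\sqrt{Y - 35012} = \sqrt{29351 - 35012} = \sqrt{-5661} = 3 i \sqrt{629}$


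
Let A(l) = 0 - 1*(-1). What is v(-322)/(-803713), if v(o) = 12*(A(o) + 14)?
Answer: -180/803713 ≈ -0.00022396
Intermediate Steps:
A(l) = 1 (A(l) = 0 + 1 = 1)
v(o) = 180 (v(o) = 12*(1 + 14) = 12*15 = 180)
v(-322)/(-803713) = 180/(-803713) = 180*(-1/803713) = -180/803713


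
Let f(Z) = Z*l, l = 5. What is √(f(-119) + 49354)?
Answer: √48759 ≈ 220.81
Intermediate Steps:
f(Z) = 5*Z (f(Z) = Z*5 = 5*Z)
√(f(-119) + 49354) = √(5*(-119) + 49354) = √(-595 + 49354) = √48759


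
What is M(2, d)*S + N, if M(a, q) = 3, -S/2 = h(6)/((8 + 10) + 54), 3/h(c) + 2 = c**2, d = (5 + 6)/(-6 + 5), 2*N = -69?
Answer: -4693/136 ≈ -34.507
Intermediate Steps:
N = -69/2 (N = (1/2)*(-69) = -69/2 ≈ -34.500)
d = -11 (d = 11/(-1) = 11*(-1) = -11)
h(c) = 3/(-2 + c**2)
S = -1/408 (S = -2*3/(-2 + 6**2)/((8 + 10) + 54) = -2*3/(-2 + 36)/(18 + 54) = -2*3/34/72 = -2*3*(1/34)/72 = -3/(17*72) = -2*1/816 = -1/408 ≈ -0.0024510)
M(2, d)*S + N = 3*(-1/408) - 69/2 = -1/136 - 69/2 = -4693/136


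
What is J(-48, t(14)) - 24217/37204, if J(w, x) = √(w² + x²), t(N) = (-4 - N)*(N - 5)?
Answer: -24217/37204 + 6*√793 ≈ 168.31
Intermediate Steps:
t(N) = (-5 + N)*(-4 - N) (t(N) = (-4 - N)*(-5 + N) = (-5 + N)*(-4 - N))
J(-48, t(14)) - 24217/37204 = √((-48)² + (20 + 14 - 1*14²)²) - 24217/37204 = √(2304 + (20 + 14 - 1*196)²) - 24217*1/37204 = √(2304 + (20 + 14 - 196)²) - 24217/37204 = √(2304 + (-162)²) - 24217/37204 = √(2304 + 26244) - 24217/37204 = √28548 - 24217/37204 = 6*√793 - 24217/37204 = -24217/37204 + 6*√793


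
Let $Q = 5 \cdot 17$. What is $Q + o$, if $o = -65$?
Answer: $20$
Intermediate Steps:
$Q = 85$
$Q + o = 85 - 65 = 20$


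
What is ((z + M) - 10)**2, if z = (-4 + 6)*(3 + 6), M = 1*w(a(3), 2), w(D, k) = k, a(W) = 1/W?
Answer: 100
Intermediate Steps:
M = 2 (M = 1*2 = 2)
z = 18 (z = 2*9 = 18)
((z + M) - 10)**2 = ((18 + 2) - 10)**2 = (20 - 10)**2 = 10**2 = 100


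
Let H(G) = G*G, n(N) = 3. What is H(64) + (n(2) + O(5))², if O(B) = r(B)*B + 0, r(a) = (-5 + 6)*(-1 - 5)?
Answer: 4825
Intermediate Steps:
r(a) = -6 (r(a) = 1*(-6) = -6)
H(G) = G²
O(B) = -6*B (O(B) = -6*B + 0 = -6*B)
H(64) + (n(2) + O(5))² = 64² + (3 - 6*5)² = 4096 + (3 - 30)² = 4096 + (-27)² = 4096 + 729 = 4825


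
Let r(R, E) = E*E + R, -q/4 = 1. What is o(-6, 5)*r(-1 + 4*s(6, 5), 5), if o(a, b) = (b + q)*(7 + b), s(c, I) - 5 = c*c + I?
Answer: 2496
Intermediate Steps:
q = -4 (q = -4*1 = -4)
s(c, I) = 5 + I + c² (s(c, I) = 5 + (c*c + I) = 5 + (c² + I) = 5 + (I + c²) = 5 + I + c²)
r(R, E) = R + E² (r(R, E) = E² + R = R + E²)
o(a, b) = (-4 + b)*(7 + b) (o(a, b) = (b - 4)*(7 + b) = (-4 + b)*(7 + b))
o(-6, 5)*r(-1 + 4*s(6, 5), 5) = (-28 + 5² + 3*5)*((-1 + 4*(5 + 5 + 6²)) + 5²) = (-28 + 25 + 15)*((-1 + 4*(5 + 5 + 36)) + 25) = 12*((-1 + 4*46) + 25) = 12*((-1 + 184) + 25) = 12*(183 + 25) = 12*208 = 2496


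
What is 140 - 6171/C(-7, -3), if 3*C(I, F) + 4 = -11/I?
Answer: 7763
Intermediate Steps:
C(I, F) = -4/3 - 11/(3*I) (C(I, F) = -4/3 + (-11/I)/3 = -4/3 - 11/(3*I))
140 - 6171/C(-7, -3) = 140 - 6171/((⅓)*(-11 - 4*(-7))/(-7)) = 140 - 6171/((⅓)*(-⅐)*(-11 + 28)) = 140 - 6171/((⅓)*(-⅐)*17) = 140 - 6171/(-17/21) = 140 - 6171*(-21)/17 = 140 - 51*(-2541/17) = 140 + 7623 = 7763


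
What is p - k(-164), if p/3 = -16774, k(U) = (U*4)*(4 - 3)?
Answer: -49666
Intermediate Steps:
k(U) = 4*U (k(U) = (4*U)*1 = 4*U)
p = -50322 (p = 3*(-16774) = -50322)
p - k(-164) = -50322 - 4*(-164) = -50322 - 1*(-656) = -50322 + 656 = -49666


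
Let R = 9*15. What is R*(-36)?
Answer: -4860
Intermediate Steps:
R = 135
R*(-36) = 135*(-36) = -4860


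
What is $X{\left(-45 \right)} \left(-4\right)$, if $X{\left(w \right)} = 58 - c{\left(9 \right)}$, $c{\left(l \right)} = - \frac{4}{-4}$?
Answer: $-228$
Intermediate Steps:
$c{\left(l \right)} = 1$ ($c{\left(l \right)} = \left(-4\right) \left(- \frac{1}{4}\right) = 1$)
$X{\left(w \right)} = 57$ ($X{\left(w \right)} = 58 - 1 = 57$)
$X{\left(-45 \right)} \left(-4\right) = 57 \left(-4\right) = -228$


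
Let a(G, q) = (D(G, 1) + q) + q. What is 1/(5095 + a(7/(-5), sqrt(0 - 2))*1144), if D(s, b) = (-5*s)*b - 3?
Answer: 9671/103998129 - 2288*I*sqrt(2)/103998129 ≈ 9.2992e-5 - 3.1113e-5*I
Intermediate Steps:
D(s, b) = -3 - 5*b*s (D(s, b) = -5*b*s - 3 = -3 - 5*b*s)
a(G, q) = -3 - 5*G + 2*q (a(G, q) = ((-3 - 5*1*G) + q) + q = ((-3 - 5*G) + q) + q = (-3 + q - 5*G) + q = -3 - 5*G + 2*q)
1/(5095 + a(7/(-5), sqrt(0 - 2))*1144) = 1/(5095 + (-3 - 35/(-5) + 2*sqrt(0 - 2))*1144) = 1/(5095 + (-3 - 35*(-1)/5 + 2*sqrt(-2))*1144) = 1/(5095 + (-3 - 5*(-7/5) + 2*(I*sqrt(2)))*1144) = 1/(5095 + (-3 + 7 + 2*I*sqrt(2))*1144) = 1/(5095 + (4 + 2*I*sqrt(2))*1144) = 1/(5095 + (4576 + 2288*I*sqrt(2))) = 1/(9671 + 2288*I*sqrt(2))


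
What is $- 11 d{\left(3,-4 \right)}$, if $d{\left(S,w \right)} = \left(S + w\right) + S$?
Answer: $-22$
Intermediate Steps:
$d{\left(S,w \right)} = w + 2 S$
$- 11 d{\left(3,-4 \right)} = - 11 \left(-4 + 2 \cdot 3\right) = - 11 \left(-4 + 6\right) = \left(-11\right) 2 = -22$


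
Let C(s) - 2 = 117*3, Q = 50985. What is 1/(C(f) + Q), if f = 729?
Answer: 1/51338 ≈ 1.9479e-5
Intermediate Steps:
C(s) = 353 (C(s) = 2 + 117*3 = 2 + 351 = 353)
1/(C(f) + Q) = 1/(353 + 50985) = 1/51338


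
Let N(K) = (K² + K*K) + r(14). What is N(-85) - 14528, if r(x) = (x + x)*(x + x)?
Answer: 706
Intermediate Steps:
r(x) = 4*x² (r(x) = (2*x)*(2*x) = 4*x²)
N(K) = 784 + 2*K² (N(K) = (K² + K*K) + 4*14² = (K² + K²) + 4*196 = 2*K² + 784 = 784 + 2*K²)
N(-85) - 14528 = (784 + 2*(-85)²) - 14528 = (784 + 2*7225) - 14528 = (784 + 14450) - 14528 = 15234 - 14528 = 706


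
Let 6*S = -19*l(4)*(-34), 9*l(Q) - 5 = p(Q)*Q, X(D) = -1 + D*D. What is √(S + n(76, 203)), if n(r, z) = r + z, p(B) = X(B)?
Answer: 4*√5349/9 ≈ 32.505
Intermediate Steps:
X(D) = -1 + D²
p(B) = -1 + B²
l(Q) = 5/9 + Q*(-1 + Q²)/9 (l(Q) = 5/9 + ((-1 + Q²)*Q)/9 = 5/9 + (Q*(-1 + Q²))/9 = 5/9 + Q*(-1 + Q²)/9)
S = 20995/27 (S = (-19*(5/9 - ⅑*4 + (⅑)*4³)*(-34))/6 = (-19*(5/9 - 4/9 + (⅑)*64)*(-34))/6 = (-19*(5/9 - 4/9 + 64/9)*(-34))/6 = (-19*65/9*(-34))/6 = (-1235/9*(-34))/6 = (⅙)*(41990/9) = 20995/27 ≈ 777.59)
√(S + n(76, 203)) = √(20995/27 + (76 + 203)) = √(20995/27 + 279) = √(28528/27) = 4*√5349/9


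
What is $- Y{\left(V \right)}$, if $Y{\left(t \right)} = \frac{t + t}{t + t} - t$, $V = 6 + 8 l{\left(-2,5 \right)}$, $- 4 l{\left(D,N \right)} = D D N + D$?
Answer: $-31$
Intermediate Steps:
$l{\left(D,N \right)} = - \frac{D}{4} - \frac{N D^{2}}{4}$ ($l{\left(D,N \right)} = - \frac{D D N + D}{4} = - \frac{D^{2} N + D}{4} = - \frac{N D^{2} + D}{4} = - \frac{D + N D^{2}}{4} = - \frac{D}{4} - \frac{N D^{2}}{4}$)
$V = -30$ ($V = 6 + 8 \left(\left(- \frac{1}{4}\right) \left(-2\right) \left(1 - 10\right)\right) = 6 + 8 \left(\left(- \frac{1}{4}\right) \left(-2\right) \left(-9\right)\right) = 6 + 8 \left(- \frac{9}{2}\right) = 6 - 36 = -30$)
$Y{\left(t \right)} = 1 - t$ ($Y{\left(t \right)} = \frac{2 t}{2 t} - t = 2 t \frac{1}{2 t} - t = 1 - t$)
$- Y{\left(V \right)} = - (1 - -30) = - (1 + 30) = \left(-1\right) 31 = -31$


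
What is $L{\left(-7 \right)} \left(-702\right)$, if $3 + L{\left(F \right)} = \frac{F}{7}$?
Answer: $2808$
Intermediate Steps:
$L{\left(F \right)} = -3 + \frac{F}{7}$
$L{\left(-7 \right)} \left(-702\right) = \left(-3 + \frac{1}{7} \left(-7\right)\right) \left(-702\right) = \left(-3 - 1\right) \left(-702\right) = \left(-4\right) \left(-702\right) = 2808$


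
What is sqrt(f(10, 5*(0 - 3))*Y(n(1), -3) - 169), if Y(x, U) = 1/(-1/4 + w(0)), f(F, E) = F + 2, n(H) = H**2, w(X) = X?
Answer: I*sqrt(217) ≈ 14.731*I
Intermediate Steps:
f(F, E) = 2 + F
Y(x, U) = -4 (Y(x, U) = 1/(-1/4 + 0) = 1/(-1/4) = -4)
sqrt(f(10, 5*(0 - 3))*Y(n(1), -3) - 169) = sqrt((2 + 10)*(-4) - 169) = sqrt(12*(-4) - 169) = sqrt(-48 - 169) = sqrt(-217) = I*sqrt(217)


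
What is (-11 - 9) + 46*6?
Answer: 256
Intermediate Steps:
(-11 - 9) + 46*6 = -20 + 276 = 256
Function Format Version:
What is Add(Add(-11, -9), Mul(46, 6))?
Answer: 256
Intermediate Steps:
Add(Add(-11, -9), Mul(46, 6)) = Add(-20, 276) = 256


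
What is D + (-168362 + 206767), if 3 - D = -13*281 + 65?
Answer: 41996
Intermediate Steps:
D = 3591 (D = 3 - (-13*281 + 65) = 3 - (-3653 + 65) = 3 - 1*(-3588) = 3 + 3588 = 3591)
D + (-168362 + 206767) = 3591 + (-168362 + 206767) = 3591 + 38405 = 41996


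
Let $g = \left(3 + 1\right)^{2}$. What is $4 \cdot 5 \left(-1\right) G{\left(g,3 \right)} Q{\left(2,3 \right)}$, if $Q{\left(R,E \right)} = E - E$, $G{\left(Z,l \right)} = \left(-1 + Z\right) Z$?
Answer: $0$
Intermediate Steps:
$g = 16$ ($g = 4^{2} = 16$)
$G{\left(Z,l \right)} = Z \left(-1 + Z\right)$
$Q{\left(R,E \right)} = 0$
$4 \cdot 5 \left(-1\right) G{\left(g,3 \right)} Q{\left(2,3 \right)} = 4 \cdot 5 \left(-1\right) 16 \left(-1 + 16\right) 0 = 20 \left(-1\right) 16 \cdot 15 \cdot 0 = \left(-20\right) 240 \cdot 0 = \left(-4800\right) 0 = 0$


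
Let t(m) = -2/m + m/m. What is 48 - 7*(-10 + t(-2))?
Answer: 104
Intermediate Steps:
t(m) = 1 - 2/m (t(m) = -2/m + 1 = 1 - 2/m)
48 - 7*(-10 + t(-2)) = 48 - 7*(-10 + (-2 - 2)/(-2)) = 48 - 7*(-10 - 1/2*(-4)) = 48 - 7*(-10 + 2) = 48 - 7*(-8) = 48 + 56 = 104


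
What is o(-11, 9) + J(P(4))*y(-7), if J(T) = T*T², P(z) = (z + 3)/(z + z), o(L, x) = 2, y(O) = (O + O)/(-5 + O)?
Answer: 8545/3072 ≈ 2.7816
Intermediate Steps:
y(O) = 2*O/(-5 + O) (y(O) = (2*O)/(-5 + O) = 2*O/(-5 + O))
P(z) = (3 + z)/(2*z) (P(z) = (3 + z)/((2*z)) = (3 + z)*(1/(2*z)) = (3 + z)/(2*z))
J(T) = T³
o(-11, 9) + J(P(4))*y(-7) = 2 + ((½)*(3 + 4)/4)³*(2*(-7)/(-5 - 7)) = 2 + ((½)*(¼)*7)³*(2*(-7)/(-12)) = 2 + (7/8)³*(2*(-7)*(-1/12)) = 2 + (343/512)*(7/6) = 2 + 2401/3072 = 8545/3072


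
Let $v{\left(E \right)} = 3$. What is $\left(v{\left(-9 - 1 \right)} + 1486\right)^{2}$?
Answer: $2217121$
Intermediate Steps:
$\left(v{\left(-9 - 1 \right)} + 1486\right)^{2} = \left(3 + 1486\right)^{2} = 1489^{2} = 2217121$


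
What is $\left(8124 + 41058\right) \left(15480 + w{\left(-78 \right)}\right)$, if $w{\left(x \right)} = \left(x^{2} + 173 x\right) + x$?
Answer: $393062544$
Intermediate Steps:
$w{\left(x \right)} = x^{2} + 174 x$
$\left(8124 + 41058\right) \left(15480 + w{\left(-78 \right)}\right) = \left(8124 + 41058\right) \left(15480 - 78 \left(174 - 78\right)\right) = 49182 \left(15480 - 7488\right) = 49182 \cdot 7992 = 393062544$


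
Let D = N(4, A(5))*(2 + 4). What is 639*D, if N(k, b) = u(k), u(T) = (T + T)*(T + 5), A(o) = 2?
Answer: 276048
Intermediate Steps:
u(T) = 2*T*(5 + T) (u(T) = (2*T)*(5 + T) = 2*T*(5 + T))
N(k, b) = 2*k*(5 + k)
D = 432 (D = (2*4*(5 + 4))*(2 + 4) = (2*4*9)*6 = 72*6 = 432)
639*D = 639*432 = 276048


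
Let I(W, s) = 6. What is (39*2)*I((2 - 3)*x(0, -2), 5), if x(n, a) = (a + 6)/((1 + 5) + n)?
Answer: 468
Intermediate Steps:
x(n, a) = (6 + a)/(6 + n)
(39*2)*I((2 - 3)*x(0, -2), 5) = (39*2)*6 = 78*6 = 468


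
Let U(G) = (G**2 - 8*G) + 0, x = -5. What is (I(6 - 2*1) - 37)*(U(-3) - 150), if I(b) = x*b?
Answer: 6669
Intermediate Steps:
I(b) = -5*b
U(G) = G**2 - 8*G
(I(6 - 2*1) - 37)*(U(-3) - 150) = (-5*(6 - 2*1) - 37)*(-3*(-8 - 3) - 150) = (-5*(6 - 2) - 37)*(-3*(-11) - 150) = (-5*4 - 37)*(33 - 150) = (-20 - 37)*(-117) = -57*(-117) = 6669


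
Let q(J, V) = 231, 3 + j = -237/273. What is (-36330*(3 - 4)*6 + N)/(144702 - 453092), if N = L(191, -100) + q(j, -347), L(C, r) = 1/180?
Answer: -39277981/55510200 ≈ -0.70758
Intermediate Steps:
j = -352/91 (j = -3 - 237/273 = -3 - 237*1/273 = -3 - 79/91 = -352/91 ≈ -3.8681)
L(C, r) = 1/180
N = 41581/180 (N = 1/180 + 231 = 41581/180 ≈ 231.01)
(-36330*(3 - 4)*6 + N)/(144702 - 453092) = (-36330*(3 - 4)*6 + 41581/180)/(144702 - 453092) = (-(-36330)*6 + 41581/180)/(-308390) = (-36330*(-6) + 41581/180)*(-1/308390) = (217980 + 41581/180)*(-1/308390) = (39277981/180)*(-1/308390) = -39277981/55510200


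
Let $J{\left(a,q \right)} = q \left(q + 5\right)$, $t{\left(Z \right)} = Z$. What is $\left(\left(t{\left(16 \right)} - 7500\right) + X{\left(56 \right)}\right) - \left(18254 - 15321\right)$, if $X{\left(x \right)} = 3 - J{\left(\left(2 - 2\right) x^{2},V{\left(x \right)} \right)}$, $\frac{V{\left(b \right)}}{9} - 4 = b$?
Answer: $-304714$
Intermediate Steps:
$V{\left(b \right)} = 36 + 9 b$
$J{\left(a,q \right)} = q \left(5 + q\right)$
$X{\left(x \right)} = 3 - \left(36 + 9 x\right) \left(41 + 9 x\right)$ ($X{\left(x \right)} = 3 - \left(36 + 9 x\right) \left(5 + \left(36 + 9 x\right)\right) = 3 - \left(36 + 9 x\right) \left(41 + 9 x\right)$)
$\left(\left(t{\left(16 \right)} - 7500\right) + X{\left(56 \right)}\right) - \left(18254 - 15321\right) = \left(\left(16 - 7500\right) - \left(40281 + 254016\right)\right) - \left(18254 - 15321\right) = \left(-7484 - 294297\right) - \left(18254 - 15321\right) = \left(-7484 - 294297\right) - 2933 = -301781 - 2933 = -304714$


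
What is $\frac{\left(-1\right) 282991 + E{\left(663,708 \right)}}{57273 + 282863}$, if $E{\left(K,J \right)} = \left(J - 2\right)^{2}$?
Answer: $\frac{215445}{340136} \approx 0.63341$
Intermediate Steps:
$E{\left(K,J \right)} = \left(-2 + J\right)^{2}$
$\frac{\left(-1\right) 282991 + E{\left(663,708 \right)}}{57273 + 282863} = \frac{\left(-1\right) 282991 + \left(-2 + 708\right)^{2}}{57273 + 282863} = \frac{-282991 + 706^{2}}{340136} = \left(-282991 + 498436\right) \frac{1}{340136} = 215445 \cdot \frac{1}{340136} = \frac{215445}{340136}$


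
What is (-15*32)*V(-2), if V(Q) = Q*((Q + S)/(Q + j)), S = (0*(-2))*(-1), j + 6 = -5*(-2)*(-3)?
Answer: 960/19 ≈ 50.526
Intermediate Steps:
j = -36 (j = -6 - 5*(-2)*(-3) = -6 + 10*(-3) = -6 - 30 = -36)
S = 0 (S = 0*(-1) = 0)
V(Q) = Q**2/(-36 + Q) (V(Q) = Q*((Q + 0)/(Q - 36)) = Q*(Q/(-36 + Q)) = Q**2/(-36 + Q))
(-15*32)*V(-2) = (-15*32)*((-2)**2/(-36 - 2)) = -1920/(-38) = -1920*(-1)/38 = -480*(-2/19) = 960/19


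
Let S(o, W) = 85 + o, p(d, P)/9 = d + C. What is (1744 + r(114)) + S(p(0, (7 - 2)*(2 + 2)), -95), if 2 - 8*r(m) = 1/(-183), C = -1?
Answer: 2664847/1464 ≈ 1820.3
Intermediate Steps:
p(d, P) = -9 + 9*d (p(d, P) = 9*(d - 1) = 9*(-1 + d) = -9 + 9*d)
r(m) = 367/1464 (r(m) = 1/4 - 1/8/(-183) = 1/4 - 1/8*(-1/183) = 1/4 + 1/1464 = 367/1464)
(1744 + r(114)) + S(p(0, (7 - 2)*(2 + 2)), -95) = (1744 + 367/1464) + (85 + (-9 + 9*0)) = 2553583/1464 + (85 + (-9 + 0)) = 2553583/1464 + (85 - 9) = 2553583/1464 + 76 = 2664847/1464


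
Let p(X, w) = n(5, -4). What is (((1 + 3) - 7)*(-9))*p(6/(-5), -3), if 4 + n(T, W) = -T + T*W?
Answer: -783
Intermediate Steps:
n(T, W) = -4 - T + T*W (n(T, W) = -4 + (-T + T*W) = -4 - T + T*W)
p(X, w) = -29 (p(X, w) = -4 - 1*5 + 5*(-4) = -4 - 5 - 20 = -29)
(((1 + 3) - 7)*(-9))*p(6/(-5), -3) = (((1 + 3) - 7)*(-9))*(-29) = ((4 - 7)*(-9))*(-29) = -3*(-9)*(-29) = 27*(-29) = -783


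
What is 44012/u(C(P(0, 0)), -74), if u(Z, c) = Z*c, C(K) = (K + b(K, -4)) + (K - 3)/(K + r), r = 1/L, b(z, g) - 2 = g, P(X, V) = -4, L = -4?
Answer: 187051/1369 ≈ 136.63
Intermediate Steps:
b(z, g) = 2 + g
r = -1/4 (r = 1/(-4) = -1/4 ≈ -0.25000)
C(K) = -2 + K + (-3 + K)/(-1/4 + K) (C(K) = (K + (2 - 4)) + (K - 3)/(K - 1/4) = (K - 2) + (-3 + K)/(-1/4 + K) = (-2 + K) + (-3 + K)/(-1/4 + K) = -2 + K + (-3 + K)/(-1/4 + K))
44012/u(C(P(0, 0)), -74) = 44012/((((-10 - 5*(-4) + 4*(-4)**2)/(-1 + 4*(-4)))*(-74))) = 44012/((((-10 + 20 + 4*16)/(-1 - 16))*(-74))) = 44012/((((-10 + 20 + 64)/(-17))*(-74))) = 44012/((-1/17*74*(-74))) = 44012/((-74/17*(-74))) = 44012/(5476/17) = 44012*(17/5476) = 187051/1369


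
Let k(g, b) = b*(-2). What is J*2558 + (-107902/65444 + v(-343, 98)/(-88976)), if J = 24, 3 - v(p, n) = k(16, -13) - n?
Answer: 89368163740549/1455736336 ≈ 61390.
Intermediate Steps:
k(g, b) = -2*b
v(p, n) = -23 + n (v(p, n) = 3 - (-2*(-13) - n) = 3 - (26 - n) = 3 + (-26 + n) = -23 + n)
J*2558 + (-107902/65444 + v(-343, 98)/(-88976)) = 24*2558 + (-107902/65444 + (-23 + 98)/(-88976)) = 61392 + (-107902*1/65444 + 75*(-1/88976)) = 61392 + (-53951/32722 - 75/88976) = 61392 - 2401399163/1455736336 = 89368163740549/1455736336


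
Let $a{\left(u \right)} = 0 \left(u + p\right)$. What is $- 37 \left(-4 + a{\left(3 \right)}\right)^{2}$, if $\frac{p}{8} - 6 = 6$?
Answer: $-592$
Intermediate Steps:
$p = 96$ ($p = 48 + 8 \cdot 6 = 48 + 48 = 96$)
$a{\left(u \right)} = 0$ ($a{\left(u \right)} = 0 \left(u + 96\right) = 0 \left(96 + u\right) = 0$)
$- 37 \left(-4 + a{\left(3 \right)}\right)^{2} = - 37 \left(-4 + 0\right)^{2} = - 37 \left(-4\right)^{2} = \left(-37\right) 16 = -592$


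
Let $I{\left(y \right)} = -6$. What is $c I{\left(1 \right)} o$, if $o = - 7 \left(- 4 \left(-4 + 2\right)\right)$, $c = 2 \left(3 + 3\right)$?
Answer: $4032$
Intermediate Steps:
$c = 12$ ($c = 2 \cdot 6 = 12$)
$o = -56$ ($o = - 7 \left(\left(-4\right) \left(-2\right)\right) = \left(-7\right) 8 = -56$)
$c I{\left(1 \right)} o = 12 \left(-6\right) \left(-56\right) = \left(-72\right) \left(-56\right) = 4032$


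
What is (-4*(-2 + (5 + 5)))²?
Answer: 1024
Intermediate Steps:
(-4*(-2 + (5 + 5)))² = (-4*(-2 + 10))² = (-4*8)² = (-32)² = 1024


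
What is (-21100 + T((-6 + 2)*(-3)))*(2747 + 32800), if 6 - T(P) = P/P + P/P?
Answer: -749899512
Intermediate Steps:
T(P) = 4 (T(P) = 6 - (P/P + P/P) = 6 - (1 + 1) = 6 - 1*2 = 6 - 2 = 4)
(-21100 + T((-6 + 2)*(-3)))*(2747 + 32800) = (-21100 + 4)*(2747 + 32800) = -21096*35547 = -749899512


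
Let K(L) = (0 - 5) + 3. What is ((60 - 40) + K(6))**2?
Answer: 324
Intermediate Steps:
K(L) = -2 (K(L) = -5 + 3 = -2)
((60 - 40) + K(6))**2 = ((60 - 40) - 2)**2 = (20 - 2)**2 = 18**2 = 324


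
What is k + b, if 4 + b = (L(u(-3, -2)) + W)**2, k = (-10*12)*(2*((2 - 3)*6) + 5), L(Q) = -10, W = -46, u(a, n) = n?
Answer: 3972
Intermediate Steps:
k = 840 (k = -120*(2*(-1*6) + 5) = -120*(2*(-6) + 5) = -120*(-12 + 5) = -120*(-7) = 840)
b = 3132 (b = -4 + (-10 - 46)**2 = -4 + (-56)**2 = -4 + 3136 = 3132)
k + b = 840 + 3132 = 3972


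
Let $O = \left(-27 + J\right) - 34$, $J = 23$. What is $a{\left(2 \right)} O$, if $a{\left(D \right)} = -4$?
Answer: $152$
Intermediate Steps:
$O = -38$ ($O = \left(-27 + 23\right) - 34 = -4 - 34 = -38$)
$a{\left(2 \right)} O = \left(-4\right) \left(-38\right) = 152$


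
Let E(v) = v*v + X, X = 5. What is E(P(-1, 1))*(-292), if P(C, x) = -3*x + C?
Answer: -6132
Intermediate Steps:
P(C, x) = C - 3*x
E(v) = 5 + v² (E(v) = v*v + 5 = v² + 5 = 5 + v²)
E(P(-1, 1))*(-292) = (5 + (-1 - 3*1)²)*(-292) = (5 + (-1 - 3)²)*(-292) = (5 + (-4)²)*(-292) = (5 + 16)*(-292) = 21*(-292) = -6132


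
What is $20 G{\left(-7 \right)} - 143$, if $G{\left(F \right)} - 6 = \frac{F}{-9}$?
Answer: $- \frac{67}{9} \approx -7.4444$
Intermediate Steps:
$G{\left(F \right)} = 6 - \frac{F}{9}$ ($G{\left(F \right)} = 6 + \frac{F}{-9} = 6 + F \left(- \frac{1}{9}\right) = 6 - \frac{F}{9}$)
$20 G{\left(-7 \right)} - 143 = 20 \left(6 - - \frac{7}{9}\right) - 143 = 20 \left(6 + \frac{7}{9}\right) - 143 = 20 \cdot \frac{61}{9} - 143 = \frac{1220}{9} - 143 = - \frac{67}{9}$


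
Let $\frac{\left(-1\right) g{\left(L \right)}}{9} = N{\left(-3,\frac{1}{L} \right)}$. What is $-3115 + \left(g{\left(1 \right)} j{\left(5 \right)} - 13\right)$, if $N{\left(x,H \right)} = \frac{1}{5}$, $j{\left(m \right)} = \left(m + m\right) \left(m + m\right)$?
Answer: $-3308$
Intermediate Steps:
$j{\left(m \right)} = 4 m^{2}$ ($j{\left(m \right)} = 2 m 2 m = 4 m^{2}$)
$N{\left(x,H \right)} = \frac{1}{5}$
$g{\left(L \right)} = - \frac{9}{5}$ ($g{\left(L \right)} = \left(-9\right) \frac{1}{5} = - \frac{9}{5}$)
$-3115 + \left(g{\left(1 \right)} j{\left(5 \right)} - 13\right) = -3115 - \left(13 + \frac{9 \cdot 4 \cdot 5^{2}}{5}\right) = -3115 - \left(13 + \frac{9 \cdot 4 \cdot 25}{5}\right) = -3115 - 193 = -3308$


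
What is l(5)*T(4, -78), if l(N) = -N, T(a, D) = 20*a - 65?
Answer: -75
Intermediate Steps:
T(a, D) = -65 + 20*a
l(5)*T(4, -78) = (-1*5)*(-65 + 20*4) = -5*(-65 + 80) = -5*15 = -75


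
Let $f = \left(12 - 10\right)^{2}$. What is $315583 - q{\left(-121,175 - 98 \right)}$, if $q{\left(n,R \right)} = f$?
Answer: $315579$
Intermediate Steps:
$f = 4$ ($f = 2^{2} = 4$)
$q{\left(n,R \right)} = 4$
$315583 - q{\left(-121,175 - 98 \right)} = 315583 - 4 = 315579$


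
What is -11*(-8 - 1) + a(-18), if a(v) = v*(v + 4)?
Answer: 351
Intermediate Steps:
a(v) = v*(4 + v)
-11*(-8 - 1) + a(-18) = -11*(-8 - 1) - 18*(4 - 18) = -11*(-9) - 18*(-14) = 99 + 252 = 351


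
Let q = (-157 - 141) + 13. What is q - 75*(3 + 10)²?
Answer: -12960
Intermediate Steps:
q = -285 (q = -298 + 13 = -285)
q - 75*(3 + 10)² = -285 - 75*(3 + 10)² = -285 - 75*13² = -285 - 75*169 = -285 - 12675 = -12960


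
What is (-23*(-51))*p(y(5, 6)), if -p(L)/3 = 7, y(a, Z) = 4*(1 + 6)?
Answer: -24633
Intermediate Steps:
y(a, Z) = 28 (y(a, Z) = 4*7 = 28)
p(L) = -21 (p(L) = -3*7 = -21)
(-23*(-51))*p(y(5, 6)) = -23*(-51)*(-21) = 1173*(-21) = -24633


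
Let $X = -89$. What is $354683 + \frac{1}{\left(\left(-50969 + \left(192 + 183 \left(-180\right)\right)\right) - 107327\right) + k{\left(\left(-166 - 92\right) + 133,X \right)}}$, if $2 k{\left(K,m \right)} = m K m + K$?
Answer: $\frac{243372479426}{686169} \approx 3.5468 \cdot 10^{5}$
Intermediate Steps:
$k{\left(K,m \right)} = \frac{K}{2} + \frac{K m^{2}}{2}$ ($k{\left(K,m \right)} = \frac{m K m + K}{2} = \frac{K m m + K}{2} = \frac{K m^{2} + K}{2} = \frac{K + K m^{2}}{2} = \frac{K}{2} + \frac{K m^{2}}{2}$)
$354683 + \frac{1}{\left(\left(-50969 + \left(192 + 183 \left(-180\right)\right)\right) - 107327\right) + k{\left(\left(-166 - 92\right) + 133,X \right)}} = 354683 + \frac{1}{\left(\left(-50969 + \left(192 + 183 \left(-180\right)\right)\right) - 107327\right) + \frac{\left(\left(-166 - 92\right) + 133\right) \left(1 + \left(-89\right)^{2}\right)}{2}} = 354683 + \frac{1}{\left(\left(-50969 + \left(192 - 32940\right)\right) - 107327\right) + \frac{\left(-258 + 133\right) \left(1 + 7921\right)}{2}} = 354683 + \frac{1}{\left(\left(-50969 - 32748\right) - 107327\right) + \frac{1}{2} \left(-125\right) 7922} = 354683 + \frac{1}{\left(-83717 - 107327\right) - 495125} = 354683 + \frac{1}{-191044 - 495125} = 354683 + \frac{1}{-686169} = 354683 - \frac{1}{686169} = \frac{243372479426}{686169}$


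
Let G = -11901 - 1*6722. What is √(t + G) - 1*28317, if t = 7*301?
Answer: -28317 + 2*I*√4129 ≈ -28317.0 + 128.51*I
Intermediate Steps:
t = 2107
G = -18623 (G = -11901 - 6722 = -18623)
√(t + G) - 1*28317 = √(2107 - 18623) - 1*28317 = √(-16516) - 28317 = 2*I*√4129 - 28317 = -28317 + 2*I*√4129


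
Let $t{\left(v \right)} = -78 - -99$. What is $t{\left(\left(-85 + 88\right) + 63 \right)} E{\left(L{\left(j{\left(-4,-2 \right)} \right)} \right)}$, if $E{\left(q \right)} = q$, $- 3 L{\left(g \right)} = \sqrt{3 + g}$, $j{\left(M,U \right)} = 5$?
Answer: $- 14 \sqrt{2} \approx -19.799$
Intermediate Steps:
$L{\left(g \right)} = - \frac{\sqrt{3 + g}}{3}$
$t{\left(v \right)} = 21$ ($t{\left(v \right)} = -78 + 99 = 21$)
$t{\left(\left(-85 + 88\right) + 63 \right)} E{\left(L{\left(j{\left(-4,-2 \right)} \right)} \right)} = 21 \left(- \frac{\sqrt{3 + 5}}{3}\right) = 21 \left(- \frac{\sqrt{8}}{3}\right) = 21 \left(- \frac{2 \sqrt{2}}{3}\right) = - 14 \sqrt{2}$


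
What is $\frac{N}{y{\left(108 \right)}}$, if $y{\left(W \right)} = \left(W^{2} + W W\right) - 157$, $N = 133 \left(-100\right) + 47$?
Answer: $- \frac{457}{799} \approx -0.57197$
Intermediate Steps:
$N = -13253$ ($N = -13300 + 47 = -13253$)
$y{\left(W \right)} = -157 + 2 W^{2}$ ($y{\left(W \right)} = \left(W^{2} + W^{2}\right) - 157 = 2 W^{2} - 157 = -157 + 2 W^{2}$)
$\frac{N}{y{\left(108 \right)}} = - \frac{13253}{-157 + 2 \cdot 108^{2}} = - \frac{13253}{-157 + 2 \cdot 11664} = - \frac{13253}{-157 + 23328} = - \frac{13253}{23171} = \left(-13253\right) \frac{1}{23171} = - \frac{457}{799}$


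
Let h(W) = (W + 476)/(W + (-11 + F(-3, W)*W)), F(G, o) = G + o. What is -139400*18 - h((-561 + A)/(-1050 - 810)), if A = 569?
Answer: -5963289399030/2376611 ≈ -2.5092e+6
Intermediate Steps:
h(W) = (476 + W)/(-11 + W + W*(-3 + W)) (h(W) = (W + 476)/(W + (-11 + (-3 + W)*W)) = (476 + W)/(W + (-11 + W*(-3 + W))) = (476 + W)/(-11 + W + W*(-3 + W)))
-139400*18 - h((-561 + A)/(-1050 - 810)) = -139400*18 - (476 + (-561 + 569)/(-1050 - 810))/(-11 + (-561 + 569)/(-1050 - 810) + ((-561 + 569)/(-1050 - 810))*(-3 + (-561 + 569)/(-1050 - 810))) = -2509200 - (476 + 8/(-1860))/(-11 + 8/(-1860) + (8/(-1860))*(-3 + 8/(-1860))) = -2509200 - (476 + 8*(-1/1860))/(-11 + 8*(-1/1860) + (8*(-1/1860))*(-3 + 8*(-1/1860))) = -2509200 - (476 - 2/465)/(-11 - 2/465 - 2*(-3 - 2/465)/465) = -2509200 - 221338/((-11 - 2/465 - 2/465*(-1397/465))*465) = -2509200 - 221338/((-11 - 2/465 + 2794/216225)*465) = -2509200 - 221338/((-2376611/216225)*465) = -2509200 - (-216225)*221338/(2376611*465) = -2509200 - 1*(-102922170/2376611) = -2509200 + 102922170/2376611 = -5963289399030/2376611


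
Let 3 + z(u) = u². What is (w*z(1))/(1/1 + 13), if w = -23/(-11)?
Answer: -23/77 ≈ -0.29870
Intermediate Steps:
w = 23/11 (w = -23*(-1/11) = 23/11 ≈ 2.0909)
z(u) = -3 + u²
(w*z(1))/(1/1 + 13) = (23*(-3 + 1²)/11)/(1/1 + 13) = (23*(-3 + 1)/11)/(1 + 13) = ((23/11)*(-2))/14 = -46/11*1/14 = -23/77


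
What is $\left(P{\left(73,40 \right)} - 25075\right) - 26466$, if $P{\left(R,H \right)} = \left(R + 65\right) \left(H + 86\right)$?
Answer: $-34153$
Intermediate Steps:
$P{\left(R,H \right)} = \left(65 + R\right) \left(86 + H\right)$
$\left(P{\left(73,40 \right)} - 25075\right) - 26466 = \left(\left(5590 + 65 \cdot 40 + 86 \cdot 73 + 40 \cdot 73\right) - 25075\right) - 26466 = \left(\left(5590 + 2600 + 6278 + 2920\right) - 25075\right) - 26466 = \left(17388 - 25075\right) - 26466 = -7687 - 26466 = -34153$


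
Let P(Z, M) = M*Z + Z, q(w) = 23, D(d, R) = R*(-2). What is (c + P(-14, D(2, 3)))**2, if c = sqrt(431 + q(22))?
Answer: (70 + sqrt(454))**2 ≈ 8337.0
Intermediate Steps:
D(d, R) = -2*R
P(Z, M) = Z + M*Z
c = sqrt(454) (c = sqrt(431 + 23) = sqrt(454) ≈ 21.307)
(c + P(-14, D(2, 3)))**2 = (sqrt(454) - 14*(1 - 2*3))**2 = (sqrt(454) - 14*(1 - 6))**2 = (sqrt(454) - 14*(-5))**2 = (sqrt(454) + 70)**2 = (70 + sqrt(454))**2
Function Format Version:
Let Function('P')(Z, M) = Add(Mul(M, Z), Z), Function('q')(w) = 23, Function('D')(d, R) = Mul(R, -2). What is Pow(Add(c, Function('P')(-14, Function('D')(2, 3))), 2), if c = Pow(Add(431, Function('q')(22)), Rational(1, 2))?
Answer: Pow(Add(70, Pow(454, Rational(1, 2))), 2) ≈ 8337.0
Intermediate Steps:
Function('D')(d, R) = Mul(-2, R)
Function('P')(Z, M) = Add(Z, Mul(M, Z))
c = Pow(454, Rational(1, 2)) (c = Pow(Add(431, 23), Rational(1, 2)) = Pow(454, Rational(1, 2)) ≈ 21.307)
Pow(Add(c, Function('P')(-14, Function('D')(2, 3))), 2) = Pow(Add(Pow(454, Rational(1, 2)), Mul(-14, Add(1, Mul(-2, 3)))), 2) = Pow(Add(Pow(454, Rational(1, 2)), Mul(-14, Add(1, -6))), 2) = Pow(Add(Pow(454, Rational(1, 2)), Mul(-14, -5)), 2) = Pow(Add(Pow(454, Rational(1, 2)), 70), 2) = Pow(Add(70, Pow(454, Rational(1, 2))), 2)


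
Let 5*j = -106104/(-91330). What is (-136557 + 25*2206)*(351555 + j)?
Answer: -6534446143896789/228325 ≈ -2.8619e+10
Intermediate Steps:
j = 53052/228325 (j = (-106104/(-91330))/5 = (-106104*(-1/91330))/5 = (⅕)*(53052/45665) = 53052/228325 ≈ 0.23235)
(-136557 + 25*2206)*(351555 + j) = (-136557 + 25*2206)*(351555 + 53052/228325) = (-136557 + 55150)*(80268848427/228325) = -81407*80268848427/228325 = -6534446143896789/228325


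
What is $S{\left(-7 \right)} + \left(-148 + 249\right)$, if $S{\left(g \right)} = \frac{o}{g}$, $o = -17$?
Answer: $\frac{724}{7} \approx 103.43$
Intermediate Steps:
$S{\left(g \right)} = - \frac{17}{g}$
$S{\left(-7 \right)} + \left(-148 + 249\right) = - \frac{17}{-7} + \left(-148 + 249\right) = \left(-17\right) \left(- \frac{1}{7}\right) + 101 = \frac{17}{7} + 101 = \frac{724}{7}$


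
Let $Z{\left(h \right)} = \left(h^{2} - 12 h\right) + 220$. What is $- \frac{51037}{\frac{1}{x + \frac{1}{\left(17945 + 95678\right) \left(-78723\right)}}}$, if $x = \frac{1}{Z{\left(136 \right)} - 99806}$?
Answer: $\frac{152172364089529}{246642355311246} \approx 0.61698$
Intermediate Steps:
$Z{\left(h \right)} = 220 + h^{2} - 12 h$
$x = - \frac{1}{82722}$ ($x = \frac{1}{\left(220 + 136^{2} - 1632\right) - 99806} = \frac{1}{\left(220 + 18496 - 1632\right) - 99806} = \frac{1}{17084 - 99806} = \frac{1}{-82722} = - \frac{1}{82722} \approx -1.2089 \cdot 10^{-5}$)
$- \frac{51037}{\frac{1}{x + \frac{1}{\left(17945 + 95678\right) \left(-78723\right)}}} = - \frac{51037}{\frac{1}{- \frac{1}{82722} + \frac{1}{\left(17945 + 95678\right) \left(-78723\right)}}} = - \frac{51037}{\frac{1}{- \frac{1}{82722} + \frac{1}{113623} \left(- \frac{1}{78723}\right)}} = - \frac{51037}{\frac{1}{- \frac{1}{82722} - \frac{1}{8944743429}}} = - \frac{51037}{\frac{1}{- \frac{2981608717}{246642355311246}}} = - \frac{51037}{- \frac{246642355311246}{2981608717}} = \left(-51037\right) \left(- \frac{2981608717}{246642355311246}\right) = \frac{152172364089529}{246642355311246}$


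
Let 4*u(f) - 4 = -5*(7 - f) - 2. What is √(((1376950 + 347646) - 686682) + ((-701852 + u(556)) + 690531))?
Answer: √4109119/2 ≈ 1013.5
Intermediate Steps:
u(f) = -33/4 + 5*f/4 (u(f) = 1 + (-5*(7 - f) - 2)/4 = 1 + ((-35 + 5*f) - 2)/4 = 1 + (-37 + 5*f)/4 = 1 + (-37/4 + 5*f/4) = -33/4 + 5*f/4)
√(((1376950 + 347646) - 686682) + ((-701852 + u(556)) + 690531)) = √(((1376950 + 347646) - 686682) + ((-701852 + (-33/4 + (5/4)*556)) + 690531)) = √((1724596 - 686682) + ((-701852 + (-33/4 + 695)) + 690531)) = √(1037914 + ((-701852 + 2747/4) + 690531)) = √(1037914 + (-2804661/4 + 690531)) = √(1037914 - 42537/4) = √(4109119/4) = √4109119/2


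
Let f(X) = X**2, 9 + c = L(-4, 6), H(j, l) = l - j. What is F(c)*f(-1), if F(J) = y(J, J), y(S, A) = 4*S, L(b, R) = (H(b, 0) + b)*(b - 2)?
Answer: -36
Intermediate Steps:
L(b, R) = 0 (L(b, R) = ((0 - b) + b)*(b - 2) = (-b + b)*(-2 + b) = 0*(-2 + b) = 0)
c = -9 (c = -9 + 0 = -9)
F(J) = 4*J
F(c)*f(-1) = (4*(-9))*(-1)**2 = -36*1 = -36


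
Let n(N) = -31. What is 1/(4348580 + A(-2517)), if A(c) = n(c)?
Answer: 1/4348549 ≈ 2.2996e-7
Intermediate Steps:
A(c) = -31
1/(4348580 + A(-2517)) = 1/(4348580 - 31) = 1/4348549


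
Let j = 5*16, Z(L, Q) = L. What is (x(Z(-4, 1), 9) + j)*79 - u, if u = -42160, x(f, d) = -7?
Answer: 47927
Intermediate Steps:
j = 80
(x(Z(-4, 1), 9) + j)*79 - u = (-7 + 80)*79 - 1*(-42160) = 73*79 + 42160 = 5767 + 42160 = 47927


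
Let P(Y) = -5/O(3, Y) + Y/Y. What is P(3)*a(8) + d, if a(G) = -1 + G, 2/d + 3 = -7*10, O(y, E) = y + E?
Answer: 499/438 ≈ 1.1393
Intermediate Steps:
O(y, E) = E + y
P(Y) = 1 - 5/(3 + Y) (P(Y) = -5/(Y + 3) + Y/Y = -5/(3 + Y) + 1 = 1 - 5/(3 + Y))
d = -2/73 (d = 2/(-3 - 7*10) = 2/(-3 - 70) = 2/(-73) = 2*(-1/73) = -2/73 ≈ -0.027397)
P(3)*a(8) + d = ((-2 + 3)/(3 + 3))*(-1 + 8) - 2/73 = (1/6)*7 - 2/73 = ((⅙)*1)*7 - 2/73 = (⅙)*7 - 2/73 = 7/6 - 2/73 = 499/438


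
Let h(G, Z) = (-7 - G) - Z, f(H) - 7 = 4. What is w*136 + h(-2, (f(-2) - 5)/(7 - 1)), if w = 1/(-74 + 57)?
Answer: -14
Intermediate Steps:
f(H) = 11 (f(H) = 7 + 4 = 11)
h(G, Z) = -7 - G - Z
w = -1/17 (w = 1/(-17) = -1/17 ≈ -0.058824)
w*136 + h(-2, (f(-2) - 5)/(7 - 1)) = -1/17*136 + (-7 - 1*(-2) - (11 - 5)/(7 - 1)) = -8 + (-7 + 2 - 6/6) = -8 + (-7 + 2 - 1*1) = -8 + (-7 + 2 - 1) = -8 - 6 = -14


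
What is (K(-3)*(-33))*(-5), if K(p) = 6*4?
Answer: 3960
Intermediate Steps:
K(p) = 24
(K(-3)*(-33))*(-5) = (24*(-33))*(-5) = -792*(-5) = 3960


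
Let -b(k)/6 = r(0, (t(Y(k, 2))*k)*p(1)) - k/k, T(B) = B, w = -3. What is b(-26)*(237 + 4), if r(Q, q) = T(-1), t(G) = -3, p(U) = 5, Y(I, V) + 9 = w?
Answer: 2892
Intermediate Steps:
Y(I, V) = -12 (Y(I, V) = -9 - 3 = -12)
r(Q, q) = -1
b(k) = 12 (b(k) = -6*(-1 - k/k) = -6*(-1 - 1*1) = -6*(-1 - 1) = -6*(-2) = 12)
b(-26)*(237 + 4) = 12*(237 + 4) = 12*241 = 2892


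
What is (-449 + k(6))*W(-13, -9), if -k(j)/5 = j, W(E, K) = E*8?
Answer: 49816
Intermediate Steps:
W(E, K) = 8*E
k(j) = -5*j
(-449 + k(6))*W(-13, -9) = (-449 - 5*6)*(8*(-13)) = (-449 - 30)*(-104) = -479*(-104) = 49816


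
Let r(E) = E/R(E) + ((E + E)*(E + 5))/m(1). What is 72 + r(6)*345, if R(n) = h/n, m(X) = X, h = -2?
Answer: 39402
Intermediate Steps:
R(n) = -2/n
r(E) = -E²/2 + 2*E*(5 + E) (r(E) = E/((-2/E)) + ((E + E)*(E + 5))/1 = E*(-E/2) + ((2*E)*(5 + E))*1 = -E²/2 + (2*E*(5 + E))*1 = -E²/2 + 2*E*(5 + E))
72 + r(6)*345 = 72 + ((½)*6*(20 + 3*6))*345 = 72 + ((½)*6*(20 + 18))*345 = 72 + ((½)*6*38)*345 = 72 + 114*345 = 72 + 39330 = 39402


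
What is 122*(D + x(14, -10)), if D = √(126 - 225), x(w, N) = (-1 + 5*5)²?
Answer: 70272 + 366*I*√11 ≈ 70272.0 + 1213.9*I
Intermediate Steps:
x(w, N) = 576 (x(w, N) = (-1 + 25)² = 24² = 576)
D = 3*I*√11 (D = √(-99) = 3*I*√11 ≈ 9.9499*I)
122*(D + x(14, -10)) = 122*(3*I*√11 + 576) = 122*(576 + 3*I*√11) = 70272 + 366*I*√11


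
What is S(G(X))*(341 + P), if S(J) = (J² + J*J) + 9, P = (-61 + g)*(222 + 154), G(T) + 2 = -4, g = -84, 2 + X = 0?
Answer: -4388499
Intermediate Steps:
X = -2 (X = -2 + 0 = -2)
G(T) = -6 (G(T) = -2 - 4 = -6)
P = -54520 (P = (-61 - 84)*(222 + 154) = -145*376 = -54520)
S(J) = 9 + 2*J² (S(J) = (J² + J²) + 9 = 2*J² + 9 = 9 + 2*J²)
S(G(X))*(341 + P) = (9 + 2*(-6)²)*(341 - 54520) = (9 + 2*36)*(-54179) = (9 + 72)*(-54179) = 81*(-54179) = -4388499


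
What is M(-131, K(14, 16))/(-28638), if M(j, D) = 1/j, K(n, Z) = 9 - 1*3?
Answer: 1/3751578 ≈ 2.6655e-7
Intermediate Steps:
K(n, Z) = 6 (K(n, Z) = 9 - 3 = 6)
M(-131, K(14, 16))/(-28638) = 1/(-131*(-28638)) = -1/131*(-1/28638) = 1/3751578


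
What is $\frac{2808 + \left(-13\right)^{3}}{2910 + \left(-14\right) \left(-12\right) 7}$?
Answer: $\frac{611}{4086} \approx 0.14953$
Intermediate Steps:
$\frac{2808 + \left(-13\right)^{3}}{2910 + \left(-14\right) \left(-12\right) 7} = \frac{2808 - 2197}{2910 + 168 \cdot 7} = \frac{611}{2910 + 1176} = \frac{611}{4086}$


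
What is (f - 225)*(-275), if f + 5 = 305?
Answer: -20625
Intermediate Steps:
f = 300 (f = -5 + 305 = 300)
(f - 225)*(-275) = (300 - 225)*(-275) = 75*(-275) = -20625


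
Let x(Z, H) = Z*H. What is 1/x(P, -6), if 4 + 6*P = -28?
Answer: 1/32 ≈ 0.031250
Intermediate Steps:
P = -16/3 (P = -⅔ + (⅙)*(-28) = -⅔ - 14/3 = -16/3 ≈ -5.3333)
x(Z, H) = H*Z
1/x(P, -6) = 1/(-6*(-16/3)) = 1/32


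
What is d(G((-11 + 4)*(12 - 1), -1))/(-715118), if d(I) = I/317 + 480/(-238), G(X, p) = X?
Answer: 85243/26976396314 ≈ 3.1599e-6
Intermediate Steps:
d(I) = -240/119 + I/317 (d(I) = I*(1/317) + 480*(-1/238) = I/317 - 240/119 = -240/119 + I/317)
d(G((-11 + 4)*(12 - 1), -1))/(-715118) = (-240/119 + ((-11 + 4)*(12 - 1))/317)/(-715118) = (-240/119 + (-7*11)/317)*(-1/715118) = (-240/119 + (1/317)*(-77))*(-1/715118) = (-240/119 - 77/317)*(-1/715118) = -85243/37723*(-1/715118) = 85243/26976396314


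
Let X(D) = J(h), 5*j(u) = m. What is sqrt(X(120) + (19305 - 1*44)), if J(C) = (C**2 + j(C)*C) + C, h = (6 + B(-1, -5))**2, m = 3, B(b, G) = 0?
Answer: sqrt(515365)/5 ≈ 143.58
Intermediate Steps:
j(u) = 3/5 (j(u) = (1/5)*3 = 3/5)
h = 36 (h = (6 + 0)**2 = 6**2 = 36)
J(C) = C**2 + 8*C/5 (J(C) = (C**2 + 3*C/5) + C = C**2 + 8*C/5)
X(D) = 6768/5 (X(D) = (1/5)*36*(8 + 5*36) = (1/5)*36*(8 + 180) = (1/5)*36*188 = 6768/5)
sqrt(X(120) + (19305 - 1*44)) = sqrt(6768/5 + (19305 - 1*44)) = sqrt(6768/5 + (19305 - 44)) = sqrt(6768/5 + 19261) = sqrt(103073/5) = sqrt(515365)/5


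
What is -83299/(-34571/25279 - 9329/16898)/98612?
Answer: 1046540564237/2378314206882 ≈ 0.44003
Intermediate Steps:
-83299/(-34571/25279 - 9329/16898)/98612 = -83299/(-34571*1/25279 - 9329*1/16898)*(1/98612) = -83299/(-34571/25279 - 9329/16898)*(1/98612) = -83299/(-48235797/25127326)*(1/98612) = -83299*(-25127326/48235797)*(1/98612) = (2093081128474/48235797)*(1/98612) = 1046540564237/2378314206882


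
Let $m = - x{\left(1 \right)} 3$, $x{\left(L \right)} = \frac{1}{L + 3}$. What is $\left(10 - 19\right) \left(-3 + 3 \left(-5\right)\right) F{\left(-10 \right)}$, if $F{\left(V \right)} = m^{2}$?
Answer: $\frac{729}{8} \approx 91.125$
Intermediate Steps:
$x{\left(L \right)} = \frac{1}{3 + L}$
$m = - \frac{3}{4}$ ($m = - \frac{3}{3 + 1} = - \frac{3}{4} \approx -0.75$)
$F{\left(V \right)} = \frac{9}{16}$ ($F{\left(V \right)} = \left(- \frac{3}{4}\right)^{2} = \frac{9}{16}$)
$\left(10 - 19\right) \left(-3 + 3 \left(-5\right)\right) F{\left(-10 \right)} = \left(10 - 19\right) \left(-3 + 3 \left(-5\right)\right) \frac{9}{16} = - 9 \left(-3 - 15\right) \frac{9}{16} = \left(-9\right) \left(-18\right) \frac{9}{16} = 162 \cdot \frac{9}{16} = \frac{729}{8}$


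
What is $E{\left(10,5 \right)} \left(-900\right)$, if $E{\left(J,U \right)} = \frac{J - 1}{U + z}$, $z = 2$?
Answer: $- \frac{8100}{7} \approx -1157.1$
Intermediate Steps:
$E{\left(J,U \right)} = \frac{-1 + J}{2 + U}$ ($E{\left(J,U \right)} = \frac{J - 1}{U + 2} = \frac{-1 + J}{2 + U}$)
$E{\left(10,5 \right)} \left(-900\right) = \frac{-1 + 10}{2 + 5} \left(-900\right) = \frac{1}{7} \cdot 9 \left(-900\right) = \frac{9}{7} \left(-900\right) = - \frac{8100}{7}$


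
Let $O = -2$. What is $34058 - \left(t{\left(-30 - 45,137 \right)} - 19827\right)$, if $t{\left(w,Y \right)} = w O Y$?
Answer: $33335$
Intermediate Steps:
$t{\left(w,Y \right)} = - 2 Y w$ ($t{\left(w,Y \right)} = w \left(-2\right) Y = - 2 w Y = - 2 Y w$)
$34058 - \left(t{\left(-30 - 45,137 \right)} - 19827\right) = 34058 - \left(\left(-2\right) 137 \left(-30 - 45\right) - 19827\right) = 34058 - \left(\left(-2\right) 137 \left(-75\right) - 19827\right) = 34058 - \left(20550 - 19827\right) = 34058 - 723 = 33335$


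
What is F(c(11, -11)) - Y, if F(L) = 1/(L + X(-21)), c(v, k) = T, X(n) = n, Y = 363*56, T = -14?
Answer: -711481/35 ≈ -20328.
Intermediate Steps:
Y = 20328
c(v, k) = -14
F(L) = 1/(-21 + L) (F(L) = 1/(L - 21) = 1/(-21 + L))
F(c(11, -11)) - Y = 1/(-21 - 14) - 1*20328 = 1/(-35) - 20328 = -1/35 - 20328 = -711481/35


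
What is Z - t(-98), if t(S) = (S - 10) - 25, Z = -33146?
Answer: -33013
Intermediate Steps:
t(S) = -35 + S (t(S) = (-10 + S) - 25 = -35 + S)
Z - t(-98) = -33146 - (-35 - 98) = -33146 - 1*(-133) = -33146 + 133 = -33013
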